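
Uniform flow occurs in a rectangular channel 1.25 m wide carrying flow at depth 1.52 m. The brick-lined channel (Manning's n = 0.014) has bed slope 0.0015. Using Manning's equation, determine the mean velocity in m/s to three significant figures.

1.61 m/s

A = b·y = 1.25 × 1.52 = 1.900 m²
P = b + 2y = 1.25 + 2×1.52 = 4.290 m
R = A/P = 1.900/4.290 = 0.4429 m
Q = (1/n)·A·R^(2/3)·S^(1/2) = (1/0.014) × 1.900 × 0.4429^(2/3) × 0.0015^(1/2) = 3.054 m³/s
V = Q/A = 3.054/1.900 = 1.607 m/s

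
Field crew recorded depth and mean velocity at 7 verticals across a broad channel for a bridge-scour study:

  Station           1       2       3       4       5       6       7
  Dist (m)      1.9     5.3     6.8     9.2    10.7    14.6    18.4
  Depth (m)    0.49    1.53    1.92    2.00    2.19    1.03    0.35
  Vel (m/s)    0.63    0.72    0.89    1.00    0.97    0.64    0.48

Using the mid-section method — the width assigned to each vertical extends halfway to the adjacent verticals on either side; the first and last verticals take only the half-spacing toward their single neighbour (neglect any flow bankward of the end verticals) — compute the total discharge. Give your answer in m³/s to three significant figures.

w_1 = (5.3 − 1.9)/2 = 1.7 m; q_1 = 0.63 × 0.49 × 1.7 = 0.5248 m³/s
w_2 = (6.8 − 1.9)/2 = 2.45 m; q_2 = 0.72 × 1.53 × 2.45 = 2.699 m³/s
w_3 = (9.2 − 5.3)/2 = 1.95 m; q_3 = 0.89 × 1.92 × 1.95 = 3.332 m³/s
w_4 = (10.7 − 6.8)/2 = 1.95 m; q_4 = 1.00 × 2.00 × 1.95 = 3.900 m³/s
w_5 = (14.6 − 9.2)/2 = 2.7 m; q_5 = 0.97 × 2.19 × 2.7 = 5.736 m³/s
w_6 = (18.4 − 10.7)/2 = 3.85 m; q_6 = 0.64 × 1.03 × 3.85 = 2.538 m³/s
w_7 = (18.4 − 14.6)/2 = 1.9 m; q_7 = 0.48 × 0.35 × 1.9 = 0.3192 m³/s
Q = Σ qᵢ = 19.05 m³/s

19.0 m³/s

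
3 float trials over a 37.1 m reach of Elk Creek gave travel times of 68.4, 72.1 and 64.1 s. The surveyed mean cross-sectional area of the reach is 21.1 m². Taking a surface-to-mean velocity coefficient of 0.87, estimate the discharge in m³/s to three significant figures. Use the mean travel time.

9.99 m³/s

t̄ = (68.4 + 72.1 + 64.1) / 3 = 68.2 s
v_surface = L / t̄ = 37.1 / 68.2 = 0.5440 m/s
v_mean = 0.87 × 0.5440 = 0.4733 m/s
Q = A × v_mean = 21.1 × 0.4733 = 9.986 m³/s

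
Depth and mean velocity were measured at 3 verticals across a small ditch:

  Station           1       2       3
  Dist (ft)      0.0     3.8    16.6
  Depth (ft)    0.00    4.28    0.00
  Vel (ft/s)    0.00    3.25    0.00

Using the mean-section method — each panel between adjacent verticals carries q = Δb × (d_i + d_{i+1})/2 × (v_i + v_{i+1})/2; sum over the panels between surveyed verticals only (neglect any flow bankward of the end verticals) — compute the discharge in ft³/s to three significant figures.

Panel 1-2: Δb = 3.8 ft, d̄ = (0.00+4.28)/2 = 2.14, v̄ = (0.00+3.25)/2 = 1.625 → q = 3.8×2.14×1.625 = 13.21 ft³/s
Panel 2-3: Δb = 12.8 ft, d̄ = (4.28+0.00)/2 = 2.14, v̄ = (3.25+0.00)/2 = 1.625 → q = 12.8×2.14×1.625 = 44.51 ft³/s
Q = Σ q = 57.73 ft³/s

57.7 ft³/s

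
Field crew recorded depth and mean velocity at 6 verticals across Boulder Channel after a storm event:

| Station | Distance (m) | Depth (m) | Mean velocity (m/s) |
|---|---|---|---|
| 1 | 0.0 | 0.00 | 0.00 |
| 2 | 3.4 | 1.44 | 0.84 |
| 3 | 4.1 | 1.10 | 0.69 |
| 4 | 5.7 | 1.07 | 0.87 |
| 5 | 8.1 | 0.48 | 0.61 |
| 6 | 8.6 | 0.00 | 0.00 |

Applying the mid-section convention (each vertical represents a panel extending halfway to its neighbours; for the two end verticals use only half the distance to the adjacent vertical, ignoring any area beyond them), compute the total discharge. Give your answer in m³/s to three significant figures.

5.64 m³/s

w_2 = (4.1 − 0.0)/2 = 2.05 m; q_2 = 0.84 × 1.44 × 2.05 = 2.480 m³/s
w_3 = (5.7 − 3.4)/2 = 1.15 m; q_3 = 0.69 × 1.10 × 1.15 = 0.8729 m³/s
w_4 = (8.1 − 4.1)/2 = 2 m; q_4 = 0.87 × 1.07 × 2 = 1.862 m³/s
w_5 = (8.6 − 5.7)/2 = 1.45 m; q_5 = 0.61 × 0.48 × 1.45 = 0.4246 m³/s
Stations 1, 6 contribute zero (depth or velocity is 0).
Q = Σ qᵢ = 5.639 m³/s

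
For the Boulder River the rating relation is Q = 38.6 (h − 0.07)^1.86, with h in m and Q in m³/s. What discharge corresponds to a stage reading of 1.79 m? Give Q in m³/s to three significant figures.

Q = 38.6 × (1.79 − 0.07)^1.86 = 38.6 × 1.72^1.86 = 105.8 m³/s

106 m³/s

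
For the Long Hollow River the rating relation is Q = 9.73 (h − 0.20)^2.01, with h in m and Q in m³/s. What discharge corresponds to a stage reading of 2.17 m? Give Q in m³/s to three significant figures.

38.0 m³/s

Q = 9.73 × (2.17 − 0.20)^2.01 = 9.73 × 1.97^2.01 = 38.02 m³/s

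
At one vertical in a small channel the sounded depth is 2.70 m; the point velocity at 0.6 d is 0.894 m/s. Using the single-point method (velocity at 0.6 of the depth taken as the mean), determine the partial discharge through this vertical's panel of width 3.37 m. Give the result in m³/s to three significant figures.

8.13 m³/s

v̄ = v₀.₆ = 0.894 m/s
q = v̄ × d × w = 0.8940 × 2.70 × 3.37 = 8.135 m³/s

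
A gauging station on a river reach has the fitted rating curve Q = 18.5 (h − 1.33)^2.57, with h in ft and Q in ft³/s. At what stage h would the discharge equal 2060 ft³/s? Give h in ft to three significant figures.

h − h₀ = (Q/C)^(1/b) = (2060/18.5)^(1/2.57) = 6.257 ft
h = 1.33 + 6.257 = 7.587 ft

7.59 ft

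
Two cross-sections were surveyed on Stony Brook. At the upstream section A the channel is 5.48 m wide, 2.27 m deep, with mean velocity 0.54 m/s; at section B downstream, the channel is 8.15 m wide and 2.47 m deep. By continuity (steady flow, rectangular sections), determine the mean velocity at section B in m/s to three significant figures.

0.334 m/s

Q = A₁V₁ = (5.48×2.27) × 0.54 = 6.717 m³/s
A₂ = 8.15 × 2.47 = 20.13 m²
V₂ = Q/A₂ = 6.717/20.13 = 0.3337 m/s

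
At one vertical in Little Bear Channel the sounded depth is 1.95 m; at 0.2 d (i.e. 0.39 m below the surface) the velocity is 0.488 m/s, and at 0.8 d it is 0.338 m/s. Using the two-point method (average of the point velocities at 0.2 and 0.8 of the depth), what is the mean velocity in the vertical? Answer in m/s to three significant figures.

v̄ = (0.488 + 0.338) / 2 = 0.4130 m/s

0.413 m/s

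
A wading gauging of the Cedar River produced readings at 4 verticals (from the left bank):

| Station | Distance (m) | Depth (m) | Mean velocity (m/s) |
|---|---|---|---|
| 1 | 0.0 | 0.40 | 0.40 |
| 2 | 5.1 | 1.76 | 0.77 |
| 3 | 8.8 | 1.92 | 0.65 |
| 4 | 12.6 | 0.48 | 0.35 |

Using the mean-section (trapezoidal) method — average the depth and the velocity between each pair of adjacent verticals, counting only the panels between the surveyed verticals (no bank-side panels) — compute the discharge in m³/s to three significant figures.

10.3 m³/s

Panel 1-2: Δb = 5.1 m, d̄ = (0.40+1.76)/2 = 1.08, v̄ = (0.40+0.77)/2 = 0.585 → q = 5.1×1.08×0.585 = 3.222 m³/s
Panel 2-3: Δb = 3.7 m, d̄ = (1.76+1.92)/2 = 1.84, v̄ = (0.77+0.65)/2 = 0.71 → q = 3.7×1.84×0.71 = 4.834 m³/s
Panel 3-4: Δb = 3.8 m, d̄ = (1.92+0.48)/2 = 1.2, v̄ = (0.65+0.35)/2 = 0.5 → q = 3.8×1.2×0.5 = 2.280 m³/s
Q = Σ q = 10.34 m³/s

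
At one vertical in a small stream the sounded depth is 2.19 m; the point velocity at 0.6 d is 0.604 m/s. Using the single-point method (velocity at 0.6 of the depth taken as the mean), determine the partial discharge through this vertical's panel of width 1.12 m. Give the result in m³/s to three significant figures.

v̄ = v₀.₆ = 0.604 m/s
q = v̄ × d × w = 0.6040 × 2.19 × 1.12 = 1.481 m³/s

1.48 m³/s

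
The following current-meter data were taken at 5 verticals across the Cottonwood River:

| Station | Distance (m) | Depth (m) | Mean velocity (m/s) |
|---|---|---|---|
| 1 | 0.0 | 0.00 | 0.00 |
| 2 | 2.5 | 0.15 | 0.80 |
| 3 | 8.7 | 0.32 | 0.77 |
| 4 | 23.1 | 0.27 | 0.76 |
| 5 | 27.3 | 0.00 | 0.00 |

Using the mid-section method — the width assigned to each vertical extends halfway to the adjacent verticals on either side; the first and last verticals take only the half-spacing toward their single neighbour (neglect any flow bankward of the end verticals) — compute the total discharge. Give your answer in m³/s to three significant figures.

4.97 m³/s

w_2 = (8.7 − 0.0)/2 = 4.35 m; q_2 = 0.80 × 0.15 × 4.35 = 0.5220 m³/s
w_3 = (23.1 − 2.5)/2 = 10.3 m; q_3 = 0.77 × 0.32 × 10.3 = 2.538 m³/s
w_4 = (27.3 − 8.7)/2 = 9.3 m; q_4 = 0.76 × 0.27 × 9.3 = 1.908 m³/s
Stations 1, 5 contribute zero (depth or velocity is 0).
Q = Σ qᵢ = 4.968 m³/s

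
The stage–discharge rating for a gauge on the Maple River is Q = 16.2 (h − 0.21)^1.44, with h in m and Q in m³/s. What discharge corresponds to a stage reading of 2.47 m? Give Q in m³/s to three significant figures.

52.4 m³/s

Q = 16.2 × (2.47 − 0.21)^1.44 = 16.2 × 2.26^1.44 = 52.41 m³/s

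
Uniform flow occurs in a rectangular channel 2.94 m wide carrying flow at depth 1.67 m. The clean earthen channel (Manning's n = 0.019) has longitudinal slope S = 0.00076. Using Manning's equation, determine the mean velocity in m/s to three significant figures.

A = b·y = 2.94 × 1.67 = 4.910 m²
P = b + 2y = 2.94 + 2×1.67 = 6.280 m
R = A/P = 4.910/6.280 = 0.7818 m
Q = (1/n)·A·R^(2/3)·S^(1/2) = (1/0.019) × 4.910 × 0.7818^(2/3) × 0.00076^(1/2) = 6.046 m³/s
V = Q/A = 6.046/4.910 = 1.231 m/s

1.23 m/s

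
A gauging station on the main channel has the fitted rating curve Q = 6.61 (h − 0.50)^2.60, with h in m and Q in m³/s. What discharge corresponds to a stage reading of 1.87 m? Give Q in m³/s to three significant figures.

Q = 6.61 × (1.87 − 0.50)^2.60 = 6.61 × 1.37^2.60 = 14.99 m³/s

15.0 m³/s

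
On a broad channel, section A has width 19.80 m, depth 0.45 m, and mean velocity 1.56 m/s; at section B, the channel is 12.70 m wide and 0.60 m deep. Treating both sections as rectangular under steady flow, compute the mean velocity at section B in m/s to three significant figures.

1.82 m/s

Q = A₁V₁ = (19.80×0.45) × 1.56 = 13.90 m³/s
A₂ = 12.70 × 0.60 = 7.620 m²
V₂ = Q/A₂ = 13.90/7.620 = 1.824 m/s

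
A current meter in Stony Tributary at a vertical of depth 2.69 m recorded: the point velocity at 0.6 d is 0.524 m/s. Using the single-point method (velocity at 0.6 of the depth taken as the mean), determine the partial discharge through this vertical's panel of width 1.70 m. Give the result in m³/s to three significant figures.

2.40 m³/s

v̄ = v₀.₆ = 0.524 m/s
q = v̄ × d × w = 0.5240 × 2.69 × 1.70 = 2.396 m³/s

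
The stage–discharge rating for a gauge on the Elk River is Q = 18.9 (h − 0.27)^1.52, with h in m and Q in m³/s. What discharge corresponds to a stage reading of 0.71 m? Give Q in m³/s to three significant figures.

Q = 18.9 × (0.71 − 0.27)^1.52 = 18.9 × 0.44^1.52 = 5.426 m³/s

5.43 m³/s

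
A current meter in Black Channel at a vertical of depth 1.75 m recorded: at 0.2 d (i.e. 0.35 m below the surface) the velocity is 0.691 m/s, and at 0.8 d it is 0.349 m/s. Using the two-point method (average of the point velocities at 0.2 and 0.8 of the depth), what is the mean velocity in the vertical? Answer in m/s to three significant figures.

0.520 m/s

v̄ = (0.691 + 0.349) / 2 = 0.5200 m/s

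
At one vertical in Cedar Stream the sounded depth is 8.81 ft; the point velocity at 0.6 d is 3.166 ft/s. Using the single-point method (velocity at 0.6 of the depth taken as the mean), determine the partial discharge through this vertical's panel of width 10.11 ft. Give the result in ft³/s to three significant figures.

v̄ = v₀.₆ = 3.166 ft/s
q = v̄ × d × w = 3.166 × 8.81 × 10.11 = 282.0 ft³/s

282 ft³/s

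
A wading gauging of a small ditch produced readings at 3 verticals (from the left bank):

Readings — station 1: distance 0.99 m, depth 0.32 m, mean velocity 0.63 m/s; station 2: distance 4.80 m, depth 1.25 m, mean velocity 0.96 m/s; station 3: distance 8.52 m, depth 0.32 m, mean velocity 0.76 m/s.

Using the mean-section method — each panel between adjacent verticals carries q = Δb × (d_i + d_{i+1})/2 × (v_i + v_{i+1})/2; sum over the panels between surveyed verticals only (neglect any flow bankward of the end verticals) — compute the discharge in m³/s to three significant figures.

Panel 1-2: Δb = 3.81 m, d̄ = (0.32+1.25)/2 = 0.785, v̄ = (0.63+0.96)/2 = 0.795 → q = 3.81×0.785×0.795 = 2.378 m³/s
Panel 2-3: Δb = 3.72 m, d̄ = (1.25+0.32)/2 = 0.785, v̄ = (0.96+0.76)/2 = 0.86 → q = 3.72×0.785×0.86 = 2.511 m³/s
Q = Σ q = 4.889 m³/s

4.89 m³/s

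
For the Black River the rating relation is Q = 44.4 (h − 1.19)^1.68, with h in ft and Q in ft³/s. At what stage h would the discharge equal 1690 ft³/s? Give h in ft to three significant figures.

9.92 ft

h − h₀ = (Q/C)^(1/b) = (1690/44.4)^(1/1.68) = 8.725 ft
h = 1.19 + 8.725 = 9.915 ft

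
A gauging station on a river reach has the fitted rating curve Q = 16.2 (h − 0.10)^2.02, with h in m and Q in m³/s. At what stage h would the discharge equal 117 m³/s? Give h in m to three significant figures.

2.76 m

h − h₀ = (Q/C)^(1/b) = (117/16.2)^(1/2.02) = 2.661 m
h = 0.10 + 2.661 = 2.761 m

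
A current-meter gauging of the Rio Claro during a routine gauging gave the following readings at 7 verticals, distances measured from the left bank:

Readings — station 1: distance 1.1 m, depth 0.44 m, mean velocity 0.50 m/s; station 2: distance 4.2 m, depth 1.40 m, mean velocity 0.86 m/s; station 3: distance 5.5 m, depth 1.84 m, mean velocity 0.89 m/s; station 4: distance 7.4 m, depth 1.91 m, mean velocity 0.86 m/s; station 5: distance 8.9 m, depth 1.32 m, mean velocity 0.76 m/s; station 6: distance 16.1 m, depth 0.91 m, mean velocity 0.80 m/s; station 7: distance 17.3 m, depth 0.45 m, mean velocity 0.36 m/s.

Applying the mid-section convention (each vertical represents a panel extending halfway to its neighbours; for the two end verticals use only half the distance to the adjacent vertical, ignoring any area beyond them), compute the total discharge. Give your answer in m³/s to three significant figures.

w_1 = (4.2 − 1.1)/2 = 1.55 m; q_1 = 0.50 × 0.44 × 1.55 = 0.3410 m³/s
w_2 = (5.5 − 1.1)/2 = 2.2 m; q_2 = 0.86 × 1.40 × 2.2 = 2.649 m³/s
w_3 = (7.4 − 4.2)/2 = 1.6 m; q_3 = 0.89 × 1.84 × 1.6 = 2.620 m³/s
w_4 = (8.9 − 5.5)/2 = 1.7 m; q_4 = 0.86 × 1.91 × 1.7 = 2.792 m³/s
w_5 = (16.1 − 7.4)/2 = 4.35 m; q_5 = 0.76 × 1.32 × 4.35 = 4.364 m³/s
w_6 = (17.3 − 8.9)/2 = 4.2 m; q_6 = 0.80 × 0.91 × 4.2 = 3.058 m³/s
w_7 = (17.3 − 16.1)/2 = 0.6 m; q_7 = 0.36 × 0.45 × 0.6 = 0.09720 m³/s
Q = Σ qᵢ = 15.92 m³/s

15.9 m³/s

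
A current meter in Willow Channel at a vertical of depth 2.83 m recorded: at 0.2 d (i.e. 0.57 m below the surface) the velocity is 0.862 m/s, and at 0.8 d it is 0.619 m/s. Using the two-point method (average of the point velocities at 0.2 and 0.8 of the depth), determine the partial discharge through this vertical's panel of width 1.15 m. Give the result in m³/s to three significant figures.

2.41 m³/s

v̄ = (0.862 + 0.619) / 2 = 0.7405 m/s
q = v̄ × d × w = 0.7405 × 2.83 × 1.15 = 2.410 m³/s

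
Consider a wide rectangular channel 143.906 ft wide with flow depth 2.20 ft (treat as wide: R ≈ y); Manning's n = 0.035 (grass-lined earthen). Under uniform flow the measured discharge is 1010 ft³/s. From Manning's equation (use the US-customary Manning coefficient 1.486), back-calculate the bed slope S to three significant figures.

0.00197

A = b·y = 143.906 × 2.20 = 316.6 ft²
Wide channel: R ≈ y = 2.20 ft
S = (Q·n / (1.486·A·R^(2/3)))² = (1010×0.035 / (1.486×316.6×1.692))² = 0.001973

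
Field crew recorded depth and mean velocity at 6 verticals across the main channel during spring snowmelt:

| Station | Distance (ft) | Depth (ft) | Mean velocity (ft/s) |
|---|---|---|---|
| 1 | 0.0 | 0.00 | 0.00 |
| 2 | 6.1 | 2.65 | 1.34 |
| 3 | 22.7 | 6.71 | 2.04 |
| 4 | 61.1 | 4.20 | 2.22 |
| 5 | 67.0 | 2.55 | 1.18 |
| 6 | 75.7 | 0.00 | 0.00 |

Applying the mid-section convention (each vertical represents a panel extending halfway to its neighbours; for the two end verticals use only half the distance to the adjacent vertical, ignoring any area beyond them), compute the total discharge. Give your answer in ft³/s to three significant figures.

645 ft³/s

w_2 = (22.7 − 0.0)/2 = 11.35 ft; q_2 = 1.34 × 2.65 × 11.35 = 40.30 ft³/s
w_3 = (61.1 − 6.1)/2 = 27.5 ft; q_3 = 2.04 × 6.71 × 27.5 = 376.4 ft³/s
w_4 = (67.0 − 22.7)/2 = 22.15 ft; q_4 = 2.22 × 4.20 × 22.15 = 206.5 ft³/s
w_5 = (75.7 − 61.1)/2 = 7.3 ft; q_5 = 1.18 × 2.55 × 7.3 = 21.97 ft³/s
Stations 1, 6 contribute zero (depth or velocity is 0).
Q = Σ qᵢ = 645.2 ft³/s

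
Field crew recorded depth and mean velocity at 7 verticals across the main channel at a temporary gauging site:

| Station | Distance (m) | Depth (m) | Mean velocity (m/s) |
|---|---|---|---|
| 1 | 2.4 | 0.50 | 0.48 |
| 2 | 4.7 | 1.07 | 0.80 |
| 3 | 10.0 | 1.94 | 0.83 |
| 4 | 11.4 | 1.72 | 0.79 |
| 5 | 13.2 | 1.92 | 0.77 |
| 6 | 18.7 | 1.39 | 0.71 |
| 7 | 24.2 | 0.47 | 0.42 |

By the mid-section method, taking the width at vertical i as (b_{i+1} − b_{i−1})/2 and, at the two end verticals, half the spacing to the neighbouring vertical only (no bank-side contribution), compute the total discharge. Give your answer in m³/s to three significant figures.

w_1 = (4.7 − 2.4)/2 = 1.15 m; q_1 = 0.48 × 0.50 × 1.15 = 0.2760 m³/s
w_2 = (10.0 − 2.4)/2 = 3.8 m; q_2 = 0.80 × 1.07 × 3.8 = 3.253 m³/s
w_3 = (11.4 − 4.7)/2 = 3.35 m; q_3 = 0.83 × 1.94 × 3.35 = 5.394 m³/s
w_4 = (13.2 − 10.0)/2 = 1.6 m; q_4 = 0.79 × 1.72 × 1.6 = 2.174 m³/s
w_5 = (18.7 − 11.4)/2 = 3.65 m; q_5 = 0.77 × 1.92 × 3.65 = 5.396 m³/s
w_6 = (24.2 − 13.2)/2 = 5.5 m; q_6 = 0.71 × 1.39 × 5.5 = 5.428 m³/s
w_7 = (24.2 − 18.7)/2 = 2.75 m; q_7 = 0.42 × 0.47 × 2.75 = 0.5429 m³/s
Q = Σ qᵢ = 22.46 m³/s

22.5 m³/s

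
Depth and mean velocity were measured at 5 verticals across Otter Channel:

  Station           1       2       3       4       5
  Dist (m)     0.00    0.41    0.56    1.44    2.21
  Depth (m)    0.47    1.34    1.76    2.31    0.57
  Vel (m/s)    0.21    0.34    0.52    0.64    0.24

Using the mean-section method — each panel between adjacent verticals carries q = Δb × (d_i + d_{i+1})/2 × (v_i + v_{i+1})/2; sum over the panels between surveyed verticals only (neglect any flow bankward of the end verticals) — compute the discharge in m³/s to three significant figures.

Panel 1-2: Δb = 0.41 m, d̄ = (0.47+1.34)/2 = 0.905, v̄ = (0.21+0.34)/2 = 0.275 → q = 0.41×0.905×0.275 = 0.1020 m³/s
Panel 2-3: Δb = 0.15 m, d̄ = (1.34+1.76)/2 = 1.55, v̄ = (0.34+0.52)/2 = 0.43 → q = 0.15×1.55×0.43 = 0.09998 m³/s
Panel 3-4: Δb = 0.88 m, d̄ = (1.76+2.31)/2 = 2.035, v̄ = (0.52+0.64)/2 = 0.58 → q = 0.88×2.035×0.58 = 1.039 m³/s
Panel 4-5: Δb = 0.77 m, d̄ = (2.31+0.57)/2 = 1.44, v̄ = (0.64+0.24)/2 = 0.44 → q = 0.77×1.44×0.44 = 0.4879 m³/s
Q = Σ q = 1.729 m³/s

1.73 m³/s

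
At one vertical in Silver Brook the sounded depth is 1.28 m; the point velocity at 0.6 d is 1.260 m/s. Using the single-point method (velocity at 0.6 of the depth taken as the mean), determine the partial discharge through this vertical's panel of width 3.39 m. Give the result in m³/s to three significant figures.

5.47 m³/s

v̄ = v₀.₆ = 1.260 m/s
q = v̄ × d × w = 1.260 × 1.28 × 3.39 = 5.467 m³/s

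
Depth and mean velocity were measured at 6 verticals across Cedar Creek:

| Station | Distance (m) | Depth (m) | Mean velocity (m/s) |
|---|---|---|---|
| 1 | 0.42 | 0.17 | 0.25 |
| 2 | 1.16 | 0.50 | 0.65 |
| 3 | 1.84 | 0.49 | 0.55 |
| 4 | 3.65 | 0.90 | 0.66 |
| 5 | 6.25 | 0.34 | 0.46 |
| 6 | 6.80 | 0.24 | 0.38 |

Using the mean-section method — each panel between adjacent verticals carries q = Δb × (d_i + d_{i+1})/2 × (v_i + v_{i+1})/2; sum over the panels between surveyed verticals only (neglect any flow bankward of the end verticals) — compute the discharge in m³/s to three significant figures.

2.04 m³/s

Panel 1-2: Δb = 0.74 m, d̄ = (0.17+0.50)/2 = 0.335, v̄ = (0.25+0.65)/2 = 0.45 → q = 0.74×0.335×0.45 = 0.1116 m³/s
Panel 2-3: Δb = 0.68 m, d̄ = (0.50+0.49)/2 = 0.495, v̄ = (0.65+0.55)/2 = 0.6 → q = 0.68×0.495×0.6 = 0.2020 m³/s
Panel 3-4: Δb = 1.81 m, d̄ = (0.49+0.90)/2 = 0.695, v̄ = (0.55+0.66)/2 = 0.605 → q = 1.81×0.695×0.605 = 0.7611 m³/s
Panel 4-5: Δb = 2.6 m, d̄ = (0.90+0.34)/2 = 0.62, v̄ = (0.66+0.46)/2 = 0.56 → q = 2.6×0.62×0.56 = 0.9027 m³/s
Panel 5-6: Δb = 0.55 m, d̄ = (0.34+0.24)/2 = 0.29, v̄ = (0.46+0.38)/2 = 0.42 → q = 0.55×0.29×0.42 = 0.06699 m³/s
Q = Σ q = 2.044 m³/s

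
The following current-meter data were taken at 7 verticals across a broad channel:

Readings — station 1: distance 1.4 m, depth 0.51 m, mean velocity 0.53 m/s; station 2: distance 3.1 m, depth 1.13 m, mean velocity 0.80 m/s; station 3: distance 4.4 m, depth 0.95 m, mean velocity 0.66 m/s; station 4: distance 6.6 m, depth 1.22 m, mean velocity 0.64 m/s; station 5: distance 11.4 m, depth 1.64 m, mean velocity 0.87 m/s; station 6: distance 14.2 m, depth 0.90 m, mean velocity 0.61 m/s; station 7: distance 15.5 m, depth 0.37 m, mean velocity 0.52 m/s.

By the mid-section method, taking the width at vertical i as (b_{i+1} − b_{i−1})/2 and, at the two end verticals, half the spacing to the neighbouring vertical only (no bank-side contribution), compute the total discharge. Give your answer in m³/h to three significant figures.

w_1 = (3.1 − 1.4)/2 = 0.85 m; q_1 = 0.53 × 0.51 × 0.85 = 0.2298 m³/s
w_2 = (4.4 − 1.4)/2 = 1.5 m; q_2 = 0.80 × 1.13 × 1.5 = 1.356 m³/s
w_3 = (6.6 − 3.1)/2 = 1.75 m; q_3 = 0.66 × 0.95 × 1.75 = 1.097 m³/s
w_4 = (11.4 − 4.4)/2 = 3.5 m; q_4 = 0.64 × 1.22 × 3.5 = 2.733 m³/s
w_5 = (14.2 − 6.6)/2 = 3.8 m; q_5 = 0.87 × 1.64 × 3.8 = 5.422 m³/s
w_6 = (15.5 − 11.4)/2 = 2.05 m; q_6 = 0.61 × 0.90 × 2.05 = 1.125 m³/s
w_7 = (15.5 − 14.2)/2 = 0.65 m; q_7 = 0.52 × 0.37 × 0.65 = 0.1251 m³/s
Q = Σ qᵢ = 12.09 m³/s
= 12.09 × 3600 = 43520 m³/h

43500 m³/h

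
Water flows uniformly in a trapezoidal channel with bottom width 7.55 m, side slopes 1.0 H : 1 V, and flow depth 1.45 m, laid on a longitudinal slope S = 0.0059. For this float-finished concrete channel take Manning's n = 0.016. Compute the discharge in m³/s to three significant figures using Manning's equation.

67.6 m³/s

A = (b + z·y)·y = (7.55 + 1.0×1.45)×1.45 = 13.05 m²
P = b + 2y√(1+z²) = 7.55 + 2×1.45×√(1+1.0²) = 11.65 m
R = A/P = 13.05/11.65 = 1.120 m
Q = (1/n)·A·R^(2/3)·S^(1/2) = (1/0.016) × 13.05 × 1.120^(2/3) × 0.0059^(1/2) = 67.57 m³/s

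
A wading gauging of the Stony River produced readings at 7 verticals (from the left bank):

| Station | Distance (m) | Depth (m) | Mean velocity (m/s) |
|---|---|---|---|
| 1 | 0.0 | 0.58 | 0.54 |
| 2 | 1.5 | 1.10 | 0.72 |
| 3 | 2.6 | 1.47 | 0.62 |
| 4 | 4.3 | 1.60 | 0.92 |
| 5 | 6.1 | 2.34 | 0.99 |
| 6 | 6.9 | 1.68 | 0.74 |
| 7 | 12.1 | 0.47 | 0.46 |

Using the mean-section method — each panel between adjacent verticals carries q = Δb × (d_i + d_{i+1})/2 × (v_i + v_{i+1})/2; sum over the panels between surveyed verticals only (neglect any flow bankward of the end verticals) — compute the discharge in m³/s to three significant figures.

11.9 m³/s

Panel 1-2: Δb = 1.5 m, d̄ = (0.58+1.10)/2 = 0.84, v̄ = (0.54+0.72)/2 = 0.63 → q = 1.5×0.84×0.63 = 0.7938 m³/s
Panel 2-3: Δb = 1.1 m, d̄ = (1.10+1.47)/2 = 1.285, v̄ = (0.72+0.62)/2 = 0.67 → q = 1.1×1.285×0.67 = 0.9470 m³/s
Panel 3-4: Δb = 1.7 m, d̄ = (1.47+1.60)/2 = 1.535, v̄ = (0.62+0.92)/2 = 0.77 → q = 1.7×1.535×0.77 = 2.009 m³/s
Panel 4-5: Δb = 1.8 m, d̄ = (1.60+2.34)/2 = 1.97, v̄ = (0.92+0.99)/2 = 0.955 → q = 1.8×1.97×0.955 = 3.386 m³/s
Panel 5-6: Δb = 0.8 m, d̄ = (2.34+1.68)/2 = 2.01, v̄ = (0.99+0.74)/2 = 0.865 → q = 0.8×2.01×0.865 = 1.391 m³/s
Panel 6-7: Δb = 5.2 m, d̄ = (1.68+0.47)/2 = 1.075, v̄ = (0.74+0.46)/2 = 0.6 → q = 5.2×1.075×0.6 = 3.354 m³/s
Q = Σ q = 11.88 m³/s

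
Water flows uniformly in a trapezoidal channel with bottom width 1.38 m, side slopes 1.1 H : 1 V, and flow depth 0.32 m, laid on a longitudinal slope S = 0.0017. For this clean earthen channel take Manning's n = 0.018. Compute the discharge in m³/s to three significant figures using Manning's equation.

A = (b + z·y)·y = (1.38 + 1.1×0.32)×0.32 = 0.5542 m²
P = b + 2y√(1+z²) = 1.38 + 2×0.32×√(1+1.1²) = 2.331 m
R = A/P = 0.5542/2.331 = 0.2377 m
Q = (1/n)·A·R^(2/3)·S^(1/2) = (1/0.018) × 0.5542 × 0.2377^(2/3) × 0.0017^(1/2) = 0.4872 m³/s

0.487 m³/s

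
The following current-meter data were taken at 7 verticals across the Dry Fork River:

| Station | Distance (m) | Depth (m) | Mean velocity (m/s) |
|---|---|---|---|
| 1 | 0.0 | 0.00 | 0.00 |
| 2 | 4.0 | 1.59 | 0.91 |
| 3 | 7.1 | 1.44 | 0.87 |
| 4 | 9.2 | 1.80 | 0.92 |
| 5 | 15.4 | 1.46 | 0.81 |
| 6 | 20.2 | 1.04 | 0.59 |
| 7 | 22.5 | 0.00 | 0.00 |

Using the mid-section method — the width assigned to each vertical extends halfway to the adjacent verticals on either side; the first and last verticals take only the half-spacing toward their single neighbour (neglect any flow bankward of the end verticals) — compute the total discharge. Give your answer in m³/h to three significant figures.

w_2 = (7.1 − 0.0)/2 = 3.55 m; q_2 = 0.91 × 1.59 × 3.55 = 5.136 m³/s
w_3 = (9.2 − 4.0)/2 = 2.6 m; q_3 = 0.87 × 1.44 × 2.6 = 3.257 m³/s
w_4 = (15.4 − 7.1)/2 = 4.15 m; q_4 = 0.92 × 1.80 × 4.15 = 6.872 m³/s
w_5 = (20.2 − 9.2)/2 = 5.5 m; q_5 = 0.81 × 1.46 × 5.5 = 6.504 m³/s
w_6 = (22.5 − 15.4)/2 = 3.55 m; q_6 = 0.59 × 1.04 × 3.55 = 2.178 m³/s
Stations 1, 7 contribute zero (depth or velocity is 0).
Q = Σ qᵢ = 23.95 m³/s
= 23.95 × 3600 = 86220 m³/h

86200 m³/h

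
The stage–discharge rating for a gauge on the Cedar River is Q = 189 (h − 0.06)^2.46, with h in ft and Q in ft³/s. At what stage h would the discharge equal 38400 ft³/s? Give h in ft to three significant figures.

h − h₀ = (Q/C)^(1/b) = (38400/189)^(1/2.46) = 8.673 ft
h = 0.06 + 8.673 = 8.733 ft

8.73 ft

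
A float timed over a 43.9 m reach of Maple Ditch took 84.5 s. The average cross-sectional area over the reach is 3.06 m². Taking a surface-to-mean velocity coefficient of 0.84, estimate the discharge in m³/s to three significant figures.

v_surface = L / t̄ = 43.9 / 84.5 = 0.5195 m/s
v_mean = 0.84 × 0.5195 = 0.4364 m/s
Q = A × v_mean = 3.06 × 0.4364 = 1.335 m³/s

1.34 m³/s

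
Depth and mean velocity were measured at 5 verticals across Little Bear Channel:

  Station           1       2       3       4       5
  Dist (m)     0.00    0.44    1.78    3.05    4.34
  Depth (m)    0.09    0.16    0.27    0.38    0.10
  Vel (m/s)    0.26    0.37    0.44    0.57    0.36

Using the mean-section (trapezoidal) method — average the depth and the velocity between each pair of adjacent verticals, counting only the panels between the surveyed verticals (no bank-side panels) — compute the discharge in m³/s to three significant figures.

0.486 m³/s

Panel 1-2: Δb = 0.44 m, d̄ = (0.09+0.16)/2 = 0.125, v̄ = (0.26+0.37)/2 = 0.315 → q = 0.44×0.125×0.315 = 0.01733 m³/s
Panel 2-3: Δb = 1.34 m, d̄ = (0.16+0.27)/2 = 0.215, v̄ = (0.37+0.44)/2 = 0.405 → q = 1.34×0.215×0.405 = 0.1167 m³/s
Panel 3-4: Δb = 1.27 m, d̄ = (0.27+0.38)/2 = 0.325, v̄ = (0.44+0.57)/2 = 0.505 → q = 1.27×0.325×0.505 = 0.2084 m³/s
Panel 4-5: Δb = 1.29 m, d̄ = (0.38+0.10)/2 = 0.24, v̄ = (0.57+0.36)/2 = 0.465 → q = 1.29×0.24×0.465 = 0.1440 m³/s
Q = Σ q = 0.4864 m³/s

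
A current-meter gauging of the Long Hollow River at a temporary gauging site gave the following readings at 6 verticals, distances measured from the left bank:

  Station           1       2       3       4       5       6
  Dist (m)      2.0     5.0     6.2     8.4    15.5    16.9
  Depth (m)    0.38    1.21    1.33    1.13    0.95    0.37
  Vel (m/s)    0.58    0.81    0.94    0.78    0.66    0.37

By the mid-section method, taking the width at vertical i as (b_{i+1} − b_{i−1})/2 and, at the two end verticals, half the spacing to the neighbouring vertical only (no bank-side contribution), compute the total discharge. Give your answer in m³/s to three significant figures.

w_1 = (5.0 − 2.0)/2 = 1.5 m; q_1 = 0.58 × 0.38 × 1.5 = 0.3306 m³/s
w_2 = (6.2 − 2.0)/2 = 2.1 m; q_2 = 0.81 × 1.21 × 2.1 = 2.058 m³/s
w_3 = (8.4 − 5.0)/2 = 1.7 m; q_3 = 0.94 × 1.33 × 1.7 = 2.125 m³/s
w_4 = (15.5 − 6.2)/2 = 4.65 m; q_4 = 0.78 × 1.13 × 4.65 = 4.099 m³/s
w_5 = (16.9 − 8.4)/2 = 4.25 m; q_5 = 0.66 × 0.95 × 4.25 = 2.665 m³/s
w_6 = (16.9 − 15.5)/2 = 0.7 m; q_6 = 0.37 × 0.37 × 0.7 = 0.09583 m³/s
Q = Σ qᵢ = 11.37 m³/s

11.4 m³/s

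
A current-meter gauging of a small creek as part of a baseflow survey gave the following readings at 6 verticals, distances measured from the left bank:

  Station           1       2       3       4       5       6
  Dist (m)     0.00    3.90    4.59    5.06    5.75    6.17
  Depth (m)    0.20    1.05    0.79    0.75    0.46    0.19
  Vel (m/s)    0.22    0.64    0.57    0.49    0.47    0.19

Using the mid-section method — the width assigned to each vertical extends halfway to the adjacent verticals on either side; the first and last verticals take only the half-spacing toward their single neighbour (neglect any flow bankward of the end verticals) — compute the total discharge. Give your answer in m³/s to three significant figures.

w_1 = (3.90 − 0.00)/2 = 1.95 m; q_1 = 0.22 × 0.20 × 1.95 = 0.08580 m³/s
w_2 = (4.59 − 0.00)/2 = 2.295 m; q_2 = 0.64 × 1.05 × 2.295 = 1.542 m³/s
w_3 = (5.06 − 3.90)/2 = 0.58 m; q_3 = 0.57 × 0.79 × 0.58 = 0.2612 m³/s
w_4 = (5.75 − 4.59)/2 = 0.58 m; q_4 = 0.49 × 0.75 × 0.58 = 0.2132 m³/s
w_5 = (6.17 − 5.06)/2 = 0.555 m; q_5 = 0.47 × 0.46 × 0.555 = 0.1200 m³/s
w_6 = (6.17 − 5.75)/2 = 0.21 m; q_6 = 0.19 × 0.19 × 0.21 = 0.007581 m³/s
Q = Σ qᵢ = 2.230 m³/s

2.23 m³/s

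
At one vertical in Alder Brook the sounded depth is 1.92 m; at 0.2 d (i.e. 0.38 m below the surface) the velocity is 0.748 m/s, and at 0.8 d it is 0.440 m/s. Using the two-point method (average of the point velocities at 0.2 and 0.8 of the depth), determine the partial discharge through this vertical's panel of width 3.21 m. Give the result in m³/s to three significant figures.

3.66 m³/s

v̄ = (0.748 + 0.440) / 2 = 0.5940 m/s
q = v̄ × d × w = 0.5940 × 1.92 × 3.21 = 3.661 m³/s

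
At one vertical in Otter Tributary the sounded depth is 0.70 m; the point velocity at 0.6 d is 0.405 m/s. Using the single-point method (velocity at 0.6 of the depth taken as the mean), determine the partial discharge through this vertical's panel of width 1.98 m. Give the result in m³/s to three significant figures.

v̄ = v₀.₆ = 0.405 m/s
q = v̄ × d × w = 0.4050 × 0.70 × 1.98 = 0.5613 m³/s

0.561 m³/s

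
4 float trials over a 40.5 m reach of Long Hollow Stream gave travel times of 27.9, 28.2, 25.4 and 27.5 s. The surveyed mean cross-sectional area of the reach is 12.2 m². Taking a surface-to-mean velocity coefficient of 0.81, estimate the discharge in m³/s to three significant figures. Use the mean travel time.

14.7 m³/s

t̄ = (27.9 + 28.2 + 25.4 + 27.5) / 4 = 27.25 s
v_surface = L / t̄ = 40.5 / 27.25 = 1.486 m/s
v_mean = 0.81 × 1.486 = 1.204 m/s
Q = A × v_mean = 12.2 × 1.204 = 14.69 m³/s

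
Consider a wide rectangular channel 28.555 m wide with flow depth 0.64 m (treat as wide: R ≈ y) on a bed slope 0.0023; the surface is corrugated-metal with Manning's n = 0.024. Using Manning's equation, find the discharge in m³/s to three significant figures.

A = b·y = 28.555 × 0.64 = 18.28 m²
Wide channel: R ≈ y = 0.64 m
Q = (1/n)·A·R^(2/3)·S^(1/2) = (1/0.024) × 18.28 × 0.6400^(2/3) × 0.0023^(1/2) = 27.12 m³/s

27.1 m³/s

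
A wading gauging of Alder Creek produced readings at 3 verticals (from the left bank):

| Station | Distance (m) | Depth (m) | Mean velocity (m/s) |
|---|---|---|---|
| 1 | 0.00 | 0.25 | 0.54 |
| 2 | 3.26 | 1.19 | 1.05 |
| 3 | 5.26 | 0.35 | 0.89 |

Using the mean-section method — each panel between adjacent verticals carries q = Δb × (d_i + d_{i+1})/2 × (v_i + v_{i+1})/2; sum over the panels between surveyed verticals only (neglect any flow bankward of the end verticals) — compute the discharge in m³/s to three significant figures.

Panel 1-2: Δb = 3.26 m, d̄ = (0.25+1.19)/2 = 0.72, v̄ = (0.54+1.05)/2 = 0.795 → q = 3.26×0.72×0.795 = 1.866 m³/s
Panel 2-3: Δb = 2 m, d̄ = (1.19+0.35)/2 = 0.77, v̄ = (1.05+0.89)/2 = 0.97 → q = 2×0.77×0.97 = 1.494 m³/s
Q = Σ q = 3.360 m³/s

3.36 m³/s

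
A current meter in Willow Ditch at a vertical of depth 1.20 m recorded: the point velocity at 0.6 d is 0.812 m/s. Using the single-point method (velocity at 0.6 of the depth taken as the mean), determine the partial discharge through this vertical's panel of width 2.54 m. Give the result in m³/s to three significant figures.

2.47 m³/s

v̄ = v₀.₆ = 0.812 m/s
q = v̄ × d × w = 0.8120 × 1.20 × 2.54 = 2.475 m³/s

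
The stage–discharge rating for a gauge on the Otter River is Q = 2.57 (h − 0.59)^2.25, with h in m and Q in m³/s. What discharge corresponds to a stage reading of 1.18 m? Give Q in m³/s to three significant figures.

Q = 2.57 × (1.18 − 0.59)^2.25 = 2.57 × 0.59^2.25 = 0.7841 m³/s

0.784 m³/s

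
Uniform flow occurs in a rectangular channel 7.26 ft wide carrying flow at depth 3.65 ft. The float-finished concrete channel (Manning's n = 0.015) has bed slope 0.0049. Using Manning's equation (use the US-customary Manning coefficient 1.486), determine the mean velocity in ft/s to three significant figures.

10.3 ft/s

A = b·y = 7.26 × 3.65 = 26.50 ft²
P = b + 2y = 7.26 + 2×3.65 = 14.56 ft
R = A/P = 26.50/14.56 = 1.820 ft
Q = (1.486/n)·A·R^(2/3)·S^(1/2) = (1.486/0.015) × 26.50 × 1.820^(2/3) × 0.0049^(1/2) = 273.9 ft³/s
V = Q/A = 273.9/26.50 = 10.34 ft/s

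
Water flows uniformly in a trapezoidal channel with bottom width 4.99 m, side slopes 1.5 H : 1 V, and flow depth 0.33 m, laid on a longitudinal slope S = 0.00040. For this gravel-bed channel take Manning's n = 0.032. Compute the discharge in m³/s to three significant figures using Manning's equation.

A = (b + z·y)·y = (4.99 + 1.5×0.33)×0.33 = 1.810 m²
P = b + 2y√(1+z²) = 4.99 + 2×0.33×√(1+1.5²) = 6.180 m
R = A/P = 1.810/6.180 = 0.2929 m
Q = (1/n)·A·R^(2/3)·S^(1/2) = (1/0.032) × 1.810 × 0.2929^(2/3) × 0.00040^(1/2) = 0.4989 m³/s

0.499 m³/s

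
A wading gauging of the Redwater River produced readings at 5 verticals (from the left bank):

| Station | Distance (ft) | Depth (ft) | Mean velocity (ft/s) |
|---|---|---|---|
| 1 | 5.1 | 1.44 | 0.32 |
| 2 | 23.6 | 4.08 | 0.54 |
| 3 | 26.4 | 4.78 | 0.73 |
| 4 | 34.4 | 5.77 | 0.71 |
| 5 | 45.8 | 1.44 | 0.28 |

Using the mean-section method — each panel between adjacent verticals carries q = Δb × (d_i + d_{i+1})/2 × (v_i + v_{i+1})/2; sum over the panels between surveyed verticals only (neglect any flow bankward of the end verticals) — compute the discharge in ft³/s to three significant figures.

80.6 ft³/s

Panel 1-2: Δb = 18.5 ft, d̄ = (1.44+4.08)/2 = 2.76, v̄ = (0.32+0.54)/2 = 0.43 → q = 18.5×2.76×0.43 = 21.96 ft³/s
Panel 2-3: Δb = 2.8 ft, d̄ = (4.08+4.78)/2 = 4.43, v̄ = (0.54+0.73)/2 = 0.635 → q = 2.8×4.43×0.635 = 7.877 ft³/s
Panel 3-4: Δb = 8 ft, d̄ = (4.78+5.77)/2 = 5.275, v̄ = (0.73+0.71)/2 = 0.72 → q = 8×5.275×0.72 = 30.38 ft³/s
Panel 4-5: Δb = 11.4 ft, d̄ = (5.77+1.44)/2 = 3.605, v̄ = (0.71+0.28)/2 = 0.495 → q = 11.4×3.605×0.495 = 20.34 ft³/s
Q = Σ q = 80.56 ft³/s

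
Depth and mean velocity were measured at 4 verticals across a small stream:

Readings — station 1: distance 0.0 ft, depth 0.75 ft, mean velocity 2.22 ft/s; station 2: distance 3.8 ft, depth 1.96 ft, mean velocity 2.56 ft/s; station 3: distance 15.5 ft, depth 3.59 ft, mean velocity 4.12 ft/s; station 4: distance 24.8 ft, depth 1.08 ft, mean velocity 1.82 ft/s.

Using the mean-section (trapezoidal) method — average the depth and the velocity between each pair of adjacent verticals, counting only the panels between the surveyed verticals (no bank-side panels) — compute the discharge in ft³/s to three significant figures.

185 ft³/s

Panel 1-2: Δb = 3.8 ft, d̄ = (0.75+1.96)/2 = 1.355, v̄ = (2.22+2.56)/2 = 2.39 → q = 3.8×1.355×2.39 = 12.31 ft³/s
Panel 2-3: Δb = 11.7 ft, d̄ = (1.96+3.59)/2 = 2.775, v̄ = (2.56+4.12)/2 = 3.34 → q = 11.7×2.775×3.34 = 108.4 ft³/s
Panel 3-4: Δb = 9.3 ft, d̄ = (3.59+1.08)/2 = 2.335, v̄ = (4.12+1.82)/2 = 2.97 → q = 9.3×2.335×2.97 = 64.50 ft³/s
Q = Σ q = 185.2 ft³/s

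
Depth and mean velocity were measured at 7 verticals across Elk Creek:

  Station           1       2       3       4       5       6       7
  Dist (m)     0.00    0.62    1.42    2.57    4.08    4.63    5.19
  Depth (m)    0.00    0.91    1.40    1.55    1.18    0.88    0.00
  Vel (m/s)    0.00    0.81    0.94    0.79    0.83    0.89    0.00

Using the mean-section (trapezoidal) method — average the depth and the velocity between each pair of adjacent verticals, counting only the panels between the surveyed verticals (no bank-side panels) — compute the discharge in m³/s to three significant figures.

4.66 m³/s

Panel 1-2: Δb = 0.62 m, d̄ = (0.00+0.91)/2 = 0.455, v̄ = (0.00+0.81)/2 = 0.405 → q = 0.62×0.455×0.405 = 0.1143 m³/s
Panel 2-3: Δb = 0.8 m, d̄ = (0.91+1.40)/2 = 1.155, v̄ = (0.81+0.94)/2 = 0.875 → q = 0.8×1.155×0.875 = 0.8085 m³/s
Panel 3-4: Δb = 1.15 m, d̄ = (1.40+1.55)/2 = 1.475, v̄ = (0.94+0.79)/2 = 0.865 → q = 1.15×1.475×0.865 = 1.467 m³/s
Panel 4-5: Δb = 1.51 m, d̄ = (1.55+1.18)/2 = 1.365, v̄ = (0.79+0.83)/2 = 0.81 → q = 1.51×1.365×0.81 = 1.670 m³/s
Panel 5-6: Δb = 0.55 m, d̄ = (1.18+0.88)/2 = 1.03, v̄ = (0.83+0.89)/2 = 0.86 → q = 0.55×1.03×0.86 = 0.4872 m³/s
Panel 6-7: Δb = 0.56 m, d̄ = (0.88+0.00)/2 = 0.44, v̄ = (0.89+0.00)/2 = 0.445 → q = 0.56×0.44×0.445 = 0.1096 m³/s
Q = Σ q = 4.656 m³/s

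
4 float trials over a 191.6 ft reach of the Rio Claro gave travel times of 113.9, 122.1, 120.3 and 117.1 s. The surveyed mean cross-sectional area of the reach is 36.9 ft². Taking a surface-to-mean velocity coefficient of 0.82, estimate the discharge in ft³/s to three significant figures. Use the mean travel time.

t̄ = (113.9 + 122.1 + 120.3 + 117.1) / 4 = 118.35 s
v_surface = L / t̄ = 191.6 / 118.35 = 1.619 ft/s
v_mean = 0.82 × 1.619 = 1.328 ft/s
Q = A × v_mean = 36.9 × 1.328 = 48.99 ft³/s

49.0 ft³/s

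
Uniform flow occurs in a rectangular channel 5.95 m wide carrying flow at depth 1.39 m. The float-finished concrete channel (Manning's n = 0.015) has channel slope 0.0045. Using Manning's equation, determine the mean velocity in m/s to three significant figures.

4.31 m/s

A = b·y = 5.95 × 1.39 = 8.271 m²
P = b + 2y = 5.95 + 2×1.39 = 8.730 m
R = A/P = 8.271/8.730 = 0.9474 m
Q = (1/n)·A·R^(2/3)·S^(1/2) = (1/0.015) × 8.271 × 0.9474^(2/3) × 0.0045^(1/2) = 35.68 m³/s
V = Q/A = 35.68/8.271 = 4.314 m/s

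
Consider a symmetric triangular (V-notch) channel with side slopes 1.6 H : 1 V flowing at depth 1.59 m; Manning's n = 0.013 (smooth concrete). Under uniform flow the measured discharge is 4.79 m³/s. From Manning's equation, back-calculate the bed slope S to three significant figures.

0.000401

A = z·y² = 1.6×1.59² = 4.045 m²
P = 2y√(1+z²) = 2×1.59×√(1+1.6²) = 6.000 m
R = A/P = 4.045/6.000 = 0.6742 m
S = (Q·n / (1·A·R^(2/3)))² = (4.79×0.013 / (1×4.045×0.7688))² = 0.0004009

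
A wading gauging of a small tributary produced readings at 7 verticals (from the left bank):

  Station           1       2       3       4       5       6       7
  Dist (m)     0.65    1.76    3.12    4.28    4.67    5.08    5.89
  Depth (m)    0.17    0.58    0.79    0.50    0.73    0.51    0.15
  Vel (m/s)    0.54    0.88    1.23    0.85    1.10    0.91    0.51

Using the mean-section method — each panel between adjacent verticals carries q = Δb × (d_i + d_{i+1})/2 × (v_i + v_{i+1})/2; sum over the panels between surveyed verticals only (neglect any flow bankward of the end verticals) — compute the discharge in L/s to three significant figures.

2740 L/s

Panel 1-2: Δb = 1.11 m, d̄ = (0.17+0.58)/2 = 0.375, v̄ = (0.54+0.88)/2 = 0.71 → q = 1.11×0.375×0.71 = 0.2955 m³/s
Panel 2-3: Δb = 1.36 m, d̄ = (0.58+0.79)/2 = 0.685, v̄ = (0.88+1.23)/2 = 1.055 → q = 1.36×0.685×1.055 = 0.9828 m³/s
Panel 3-4: Δb = 1.16 m, d̄ = (0.79+0.50)/2 = 0.645, v̄ = (1.23+0.85)/2 = 1.04 → q = 1.16×0.645×1.04 = 0.7781 m³/s
Panel 4-5: Δb = 0.39 m, d̄ = (0.50+0.73)/2 = 0.615, v̄ = (0.85+1.10)/2 = 0.975 → q = 0.39×0.615×0.975 = 0.2339 m³/s
Panel 5-6: Δb = 0.41 m, d̄ = (0.73+0.51)/2 = 0.62, v̄ = (1.10+0.91)/2 = 1.005 → q = 0.41×0.62×1.005 = 0.2555 m³/s
Panel 6-7: Δb = 0.81 m, d̄ = (0.51+0.15)/2 = 0.33, v̄ = (0.91+0.51)/2 = 0.71 → q = 0.81×0.33×0.71 = 0.1898 m³/s
Q = Σ q = 2.736 m³/s
= 2.736 × 1000 = 2736 L/s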